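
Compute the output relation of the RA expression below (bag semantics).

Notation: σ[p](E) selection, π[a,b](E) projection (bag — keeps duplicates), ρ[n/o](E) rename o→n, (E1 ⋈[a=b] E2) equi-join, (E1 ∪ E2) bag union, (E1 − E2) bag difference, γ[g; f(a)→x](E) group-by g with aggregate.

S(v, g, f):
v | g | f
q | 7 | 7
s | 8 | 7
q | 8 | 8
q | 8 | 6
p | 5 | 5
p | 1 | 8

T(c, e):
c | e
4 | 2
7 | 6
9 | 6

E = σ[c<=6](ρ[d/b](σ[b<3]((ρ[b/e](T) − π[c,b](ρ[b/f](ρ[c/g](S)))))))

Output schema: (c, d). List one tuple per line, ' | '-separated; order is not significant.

Per-node cardinality:
  T → 3
  ρ[b/e](T) → 3
  S → 6
  ρ[c/g](S) → 6
  ρ[b/f](ρ[c/g](S)) → 6
  π[c,b](ρ[b/f](ρ[c/g](S))) → 6
  (ρ[b/e](T) − π[c,b](ρ[b/f](ρ[c/g](S)))) → 3
  σ[b<3]((ρ[b/e](T) − π[c,b](ρ[b/f](ρ[c/g](S))))) → 1
  ρ[d/b](σ[b<3]((ρ[b/e](T) − π[c,b](ρ[b/f](ρ[c/g](S)))))) → 1
  σ[c<=6](ρ[d/b](σ[b<3]((ρ[b/e](T) − π[c,b](ρ[b/f](ρ[c/g](S))))))) → 1

== RESULT ==
c | d
4 | 2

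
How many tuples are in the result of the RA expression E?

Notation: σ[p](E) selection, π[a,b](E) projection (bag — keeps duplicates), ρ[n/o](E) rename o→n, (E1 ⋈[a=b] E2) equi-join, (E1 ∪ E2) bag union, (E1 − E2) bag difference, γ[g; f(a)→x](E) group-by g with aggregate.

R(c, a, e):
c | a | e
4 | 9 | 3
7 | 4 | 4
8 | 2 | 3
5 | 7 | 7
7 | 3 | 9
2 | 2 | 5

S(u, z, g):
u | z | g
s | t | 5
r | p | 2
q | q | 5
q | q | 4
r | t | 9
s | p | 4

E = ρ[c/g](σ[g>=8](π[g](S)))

Stepwise |·|:
  S → 6
  π[g](S) → 6
  σ[g>=8](π[g](S)) → 1
  ρ[c/g](σ[g>=8](π[g](S))) → 1

|E| = 1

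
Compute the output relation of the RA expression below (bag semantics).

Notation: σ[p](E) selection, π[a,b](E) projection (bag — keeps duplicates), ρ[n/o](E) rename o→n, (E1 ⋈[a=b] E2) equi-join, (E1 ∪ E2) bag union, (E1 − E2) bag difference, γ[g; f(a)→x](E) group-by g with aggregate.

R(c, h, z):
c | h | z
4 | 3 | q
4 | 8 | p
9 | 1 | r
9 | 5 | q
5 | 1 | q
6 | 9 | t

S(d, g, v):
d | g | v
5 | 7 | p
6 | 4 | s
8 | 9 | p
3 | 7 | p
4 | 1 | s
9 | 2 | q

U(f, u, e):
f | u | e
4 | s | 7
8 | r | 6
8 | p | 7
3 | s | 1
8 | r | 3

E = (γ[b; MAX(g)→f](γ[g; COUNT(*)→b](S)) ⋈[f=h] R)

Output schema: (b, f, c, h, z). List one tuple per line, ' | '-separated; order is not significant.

Per-node cardinality:
  S → 6
  γ[g; COUNT(*)→b](S) → 5
  γ[b; MAX(g)→f](γ[g; COUNT(*)→b](S)) → 2
  R → 6
  (γ[b; MAX(g)→f](γ[g; COUNT(*)→b](S)) ⋈[f=h] R) → 1

== RESULT ==
b | f | c | h | z
1 | 9 | 6 | 9 | t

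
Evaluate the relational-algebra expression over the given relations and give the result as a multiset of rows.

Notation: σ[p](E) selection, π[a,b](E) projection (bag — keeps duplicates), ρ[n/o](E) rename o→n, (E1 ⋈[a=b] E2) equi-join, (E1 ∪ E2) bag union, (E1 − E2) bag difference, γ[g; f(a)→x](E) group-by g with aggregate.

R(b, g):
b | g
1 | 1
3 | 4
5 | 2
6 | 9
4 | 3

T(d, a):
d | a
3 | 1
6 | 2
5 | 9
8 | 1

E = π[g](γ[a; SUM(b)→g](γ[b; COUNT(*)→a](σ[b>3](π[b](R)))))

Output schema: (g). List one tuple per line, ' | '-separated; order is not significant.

Stepwise |·|:
  R → 5
  π[b](R) → 5
  σ[b>3](π[b](R)) → 3
  γ[b; COUNT(*)→a](σ[b>3](π[b](R))) → 3
  γ[a; SUM(b)→g](γ[b; COUNT(*)→a](σ[b>3](π[b](R)))) → 1
  π[g](γ[a; SUM(b)→g](γ[b; COUNT(*)→a](σ[b>3](π[b](R))))) → 1

== RESULT ==
g
15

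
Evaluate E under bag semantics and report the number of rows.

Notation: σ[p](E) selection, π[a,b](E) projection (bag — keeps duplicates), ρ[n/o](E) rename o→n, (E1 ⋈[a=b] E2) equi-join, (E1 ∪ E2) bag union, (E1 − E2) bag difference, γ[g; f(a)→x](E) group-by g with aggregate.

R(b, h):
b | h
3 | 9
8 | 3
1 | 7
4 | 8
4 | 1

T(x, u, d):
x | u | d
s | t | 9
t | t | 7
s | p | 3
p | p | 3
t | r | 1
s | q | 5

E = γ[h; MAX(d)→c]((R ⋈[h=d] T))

Subexpression sizes:
  R → 5
  T → 6
  (R ⋈[h=d] T) → 5
  γ[h; MAX(d)→c]((R ⋈[h=d] T)) → 4

|E| = 4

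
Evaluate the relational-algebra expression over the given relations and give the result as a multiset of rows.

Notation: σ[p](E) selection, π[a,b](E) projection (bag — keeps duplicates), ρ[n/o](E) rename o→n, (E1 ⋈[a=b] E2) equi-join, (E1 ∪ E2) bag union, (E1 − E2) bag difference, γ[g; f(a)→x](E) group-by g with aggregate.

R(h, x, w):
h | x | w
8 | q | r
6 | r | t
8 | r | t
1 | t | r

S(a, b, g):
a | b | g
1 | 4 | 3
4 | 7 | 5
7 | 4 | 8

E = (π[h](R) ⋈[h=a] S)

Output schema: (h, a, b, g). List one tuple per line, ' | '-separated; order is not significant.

Row counts bottom-up:
  R → 4
  π[h](R) → 4
  S → 3
  (π[h](R) ⋈[h=a] S) → 1

== RESULT ==
h | a | b | g
1 | 1 | 4 | 3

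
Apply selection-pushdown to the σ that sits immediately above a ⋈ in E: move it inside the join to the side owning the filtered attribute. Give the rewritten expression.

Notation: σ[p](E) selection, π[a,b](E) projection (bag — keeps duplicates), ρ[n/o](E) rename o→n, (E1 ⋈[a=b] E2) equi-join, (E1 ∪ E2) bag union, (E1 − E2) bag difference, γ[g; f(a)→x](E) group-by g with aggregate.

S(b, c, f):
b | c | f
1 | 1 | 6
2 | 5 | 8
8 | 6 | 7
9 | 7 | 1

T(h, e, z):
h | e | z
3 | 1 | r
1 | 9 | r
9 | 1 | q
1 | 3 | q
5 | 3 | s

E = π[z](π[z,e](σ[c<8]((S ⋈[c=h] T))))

σ filters on c, owned by the left side.
E' = π[z](π[z,e]((σ[c<8](S) ⋈[c=h] T)))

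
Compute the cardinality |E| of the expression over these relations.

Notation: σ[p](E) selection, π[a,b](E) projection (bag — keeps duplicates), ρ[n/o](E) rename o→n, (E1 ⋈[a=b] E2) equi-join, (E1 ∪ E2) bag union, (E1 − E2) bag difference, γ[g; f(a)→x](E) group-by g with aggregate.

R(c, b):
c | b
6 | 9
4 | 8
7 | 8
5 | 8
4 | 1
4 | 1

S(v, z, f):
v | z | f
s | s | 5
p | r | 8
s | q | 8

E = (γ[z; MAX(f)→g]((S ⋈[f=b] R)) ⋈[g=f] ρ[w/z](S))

Subexpression sizes:
  S → 3
  R → 6
  (S ⋈[f=b] R) → 6
  γ[z; MAX(f)→g]((S ⋈[f=b] R)) → 2
  S → 3
  ρ[w/z](S) → 3
  (γ[z; MAX(f)→g]((S ⋈[f=b] R)) ⋈[g=f] ρ[w/z](S)) → 4

|E| = 4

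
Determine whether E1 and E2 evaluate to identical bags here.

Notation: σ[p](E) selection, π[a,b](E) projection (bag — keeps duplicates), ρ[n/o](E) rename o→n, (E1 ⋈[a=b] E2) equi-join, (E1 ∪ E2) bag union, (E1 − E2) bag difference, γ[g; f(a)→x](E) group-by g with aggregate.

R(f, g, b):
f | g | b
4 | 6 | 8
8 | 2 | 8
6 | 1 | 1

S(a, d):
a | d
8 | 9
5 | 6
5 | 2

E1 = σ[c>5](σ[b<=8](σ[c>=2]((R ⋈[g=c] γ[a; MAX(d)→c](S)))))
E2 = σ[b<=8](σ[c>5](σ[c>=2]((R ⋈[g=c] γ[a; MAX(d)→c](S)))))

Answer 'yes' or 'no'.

E1 stepwise |·|:
  R → 3
  S → 3
  γ[a; MAX(d)→c](S) → 2
  (R ⋈[g=c] γ[a; MAX(d)→c](S)) → 1
  σ[c>=2]((R ⋈[g=c] γ[a; MAX(d)→c](S))) → 1
  σ[b<=8](σ[c>=2]((R ⋈[g=c] γ[a; MAX(d)→c](S)))) → 1
  σ[c>5](σ[b<=8](σ[c>=2]((R ⋈[g=c] γ[a; MAX(d)→c](S))))) → 1
E2 stepwise |·|:
  R → 3
  S → 3
  γ[a; MAX(d)→c](S) → 2
  (R ⋈[g=c] γ[a; MAX(d)→c](S)) → 1
  σ[c>=2]((R ⋈[g=c] γ[a; MAX(d)→c](S))) → 1
  σ[c>5](σ[c>=2]((R ⋈[g=c] γ[a; MAX(d)→c](S)))) → 1
  σ[b<=8](σ[c>5](σ[c>=2]((R ⋈[g=c] γ[a; MAX(d)→c](S))))) → 1

E1 and E2 produce the same multiset:
f | g | b | a | c
4 | 6 | 8 | 5 | 6

yes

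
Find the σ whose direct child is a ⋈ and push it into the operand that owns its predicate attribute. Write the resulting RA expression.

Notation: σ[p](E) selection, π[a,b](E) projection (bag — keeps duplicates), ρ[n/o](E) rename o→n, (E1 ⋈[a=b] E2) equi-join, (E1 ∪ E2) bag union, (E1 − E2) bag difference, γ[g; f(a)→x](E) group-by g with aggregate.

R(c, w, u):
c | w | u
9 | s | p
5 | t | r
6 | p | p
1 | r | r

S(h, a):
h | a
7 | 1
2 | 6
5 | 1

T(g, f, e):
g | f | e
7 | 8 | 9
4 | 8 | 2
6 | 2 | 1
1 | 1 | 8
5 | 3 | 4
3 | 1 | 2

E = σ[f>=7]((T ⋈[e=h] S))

σ filters on f, owned by the left side.
E' = (σ[f>=7](T) ⋈[e=h] S)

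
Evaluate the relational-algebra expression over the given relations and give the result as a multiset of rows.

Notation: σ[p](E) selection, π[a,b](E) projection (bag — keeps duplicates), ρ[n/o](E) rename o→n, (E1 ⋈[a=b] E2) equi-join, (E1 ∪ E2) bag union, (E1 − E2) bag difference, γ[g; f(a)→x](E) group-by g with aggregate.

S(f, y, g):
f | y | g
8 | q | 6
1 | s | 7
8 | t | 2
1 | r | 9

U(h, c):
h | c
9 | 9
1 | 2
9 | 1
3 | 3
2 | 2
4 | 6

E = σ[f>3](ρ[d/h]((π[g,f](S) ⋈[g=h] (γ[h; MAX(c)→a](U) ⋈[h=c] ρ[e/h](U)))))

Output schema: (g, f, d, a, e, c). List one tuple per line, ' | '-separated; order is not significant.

Per-node cardinality:
  S → 4
  π[g,f](S) → 4
  U → 6
  γ[h; MAX(c)→a](U) → 5
  U → 6
  ρ[e/h](U) → 6
  (γ[h; MAX(c)→a](U) ⋈[h=c] ρ[e/h](U)) → 5
  (π[g,f](S) ⋈[g=h] (γ[h; MAX(c)→a](U) ⋈[h=c] ρ[e/h](U))) → 3
  ρ[d/h]((π[g,f](S) ⋈[g=h] (γ[h; MAX(c)→a](U) ⋈[h=c] ρ[e/h](U)))) → 3
  σ[f>3](ρ[d/h]((π[g,f](S) ⋈[g=h] (γ[h; MAX(c)→a](U) ⋈[h=c] ρ[e/h](U))))) → 2

== RESULT ==
g | f | d | a | e | c
2 | 8 | 2 | 2 | 1 | 2
2 | 8 | 2 | 2 | 2 | 2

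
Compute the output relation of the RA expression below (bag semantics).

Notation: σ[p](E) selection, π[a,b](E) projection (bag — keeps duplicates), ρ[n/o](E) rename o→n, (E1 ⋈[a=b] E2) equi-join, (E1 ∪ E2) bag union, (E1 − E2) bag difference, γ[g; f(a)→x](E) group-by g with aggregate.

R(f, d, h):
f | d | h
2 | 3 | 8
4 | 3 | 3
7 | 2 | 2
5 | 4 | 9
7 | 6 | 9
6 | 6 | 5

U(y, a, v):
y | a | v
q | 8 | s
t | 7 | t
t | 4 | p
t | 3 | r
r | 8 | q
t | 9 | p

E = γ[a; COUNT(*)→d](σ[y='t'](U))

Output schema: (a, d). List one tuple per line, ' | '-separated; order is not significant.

Stepwise |·|:
  U → 6
  σ[y='t'](U) → 4
  γ[a; COUNT(*)→d](σ[y='t'](U)) → 4

== RESULT ==
a | d
3 | 1
4 | 1
7 | 1
9 | 1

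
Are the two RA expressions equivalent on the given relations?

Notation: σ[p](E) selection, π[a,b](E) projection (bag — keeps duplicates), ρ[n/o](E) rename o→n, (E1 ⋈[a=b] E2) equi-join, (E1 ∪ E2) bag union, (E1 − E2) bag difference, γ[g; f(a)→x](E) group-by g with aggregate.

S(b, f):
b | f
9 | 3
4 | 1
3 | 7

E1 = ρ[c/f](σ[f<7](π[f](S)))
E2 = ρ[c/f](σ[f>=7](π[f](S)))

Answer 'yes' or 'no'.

E1 row counts bottom-up:
  S → 3
  π[f](S) → 3
  σ[f<7](π[f](S)) → 2
  ρ[c/f](σ[f<7](π[f](S))) → 2
E2 row counts bottom-up:
  S → 3
  π[f](S) → 3
  σ[f>=7](π[f](S)) → 1
  ρ[c/f](σ[f>=7](π[f](S))) → 1

E1 result:
c
1
3
E2 result:
c
7
Witness: (1,) appears 1× in E1 but 0× in E2.

no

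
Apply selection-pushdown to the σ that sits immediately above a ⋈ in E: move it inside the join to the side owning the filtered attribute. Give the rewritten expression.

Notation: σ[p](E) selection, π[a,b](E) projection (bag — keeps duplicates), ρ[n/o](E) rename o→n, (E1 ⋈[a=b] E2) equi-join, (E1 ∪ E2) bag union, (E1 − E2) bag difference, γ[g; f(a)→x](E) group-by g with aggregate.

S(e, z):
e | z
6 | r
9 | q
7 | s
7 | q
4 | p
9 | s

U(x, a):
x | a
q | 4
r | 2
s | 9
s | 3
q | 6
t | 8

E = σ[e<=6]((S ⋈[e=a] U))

σ filters on e, owned by the left side.
E' = (σ[e<=6](S) ⋈[e=a] U)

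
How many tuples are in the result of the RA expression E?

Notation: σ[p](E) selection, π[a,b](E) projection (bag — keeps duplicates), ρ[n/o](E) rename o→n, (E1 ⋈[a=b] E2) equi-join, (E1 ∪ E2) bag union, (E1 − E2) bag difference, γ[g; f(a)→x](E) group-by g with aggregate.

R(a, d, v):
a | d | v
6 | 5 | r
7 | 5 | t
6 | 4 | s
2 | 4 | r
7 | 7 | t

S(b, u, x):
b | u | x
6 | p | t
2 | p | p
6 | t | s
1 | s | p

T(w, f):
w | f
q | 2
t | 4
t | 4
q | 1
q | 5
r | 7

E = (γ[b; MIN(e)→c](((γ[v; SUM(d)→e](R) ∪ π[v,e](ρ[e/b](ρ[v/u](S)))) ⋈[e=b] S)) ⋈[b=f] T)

Row counts bottom-up:
  R → 5
  γ[v; SUM(d)→e](R) → 3
  S → 4
  ρ[v/u](S) → 4
  ρ[e/b](ρ[v/u](S)) → 4
  π[v,e](ρ[e/b](ρ[v/u](S))) → 4
  (γ[v; SUM(d)→e](R) ∪ π[v,e](ρ[e/b](ρ[v/u](S)))) → 7
  S → 4
  ((γ[v; SUM(d)→e](R) ∪ π[v,e](ρ[e/b](ρ[v/u](S)))) ⋈[e=b] S) → 6
  γ[b; MIN(e)→c](((γ[v; SUM(d)→e](R) ∪ π[v,e](ρ[e/b](ρ[v/u](S)))) ⋈[e=b] S)) → 3
  T → 6
  (γ[b; MIN(e)→c](((γ[v; SUM(d)→e](R) ∪ π[v,e](ρ[e/b](ρ[v/u](S)))) ⋈[e=b] S)) ⋈[b=f] T) → 2

|E| = 2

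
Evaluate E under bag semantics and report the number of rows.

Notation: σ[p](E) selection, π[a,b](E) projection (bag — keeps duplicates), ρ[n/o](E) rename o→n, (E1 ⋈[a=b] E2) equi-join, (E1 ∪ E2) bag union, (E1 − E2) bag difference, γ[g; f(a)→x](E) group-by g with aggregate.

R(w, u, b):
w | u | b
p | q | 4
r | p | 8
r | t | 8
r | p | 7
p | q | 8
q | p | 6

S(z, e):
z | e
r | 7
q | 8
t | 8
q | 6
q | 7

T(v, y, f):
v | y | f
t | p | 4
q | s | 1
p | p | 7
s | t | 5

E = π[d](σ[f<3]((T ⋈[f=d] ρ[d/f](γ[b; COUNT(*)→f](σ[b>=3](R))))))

Per-node cardinality:
  T → 4
  R → 6
  σ[b>=3](R) → 6
  γ[b; COUNT(*)→f](σ[b>=3](R)) → 4
  ρ[d/f](γ[b; COUNT(*)→f](σ[b>=3](R))) → 4
  (T ⋈[f=d] ρ[d/f](γ[b; COUNT(*)→f](σ[b>=3](R)))) → 3
  σ[f<3]((T ⋈[f=d] ρ[d/f](γ[b; COUNT(*)→f](σ[b>=3](R))))) → 3
  π[d](σ[f<3]((T ⋈[f=d] ρ[d/f](γ[b; COUNT(*)→f](σ[b>=3](R)))))) → 3

|E| = 3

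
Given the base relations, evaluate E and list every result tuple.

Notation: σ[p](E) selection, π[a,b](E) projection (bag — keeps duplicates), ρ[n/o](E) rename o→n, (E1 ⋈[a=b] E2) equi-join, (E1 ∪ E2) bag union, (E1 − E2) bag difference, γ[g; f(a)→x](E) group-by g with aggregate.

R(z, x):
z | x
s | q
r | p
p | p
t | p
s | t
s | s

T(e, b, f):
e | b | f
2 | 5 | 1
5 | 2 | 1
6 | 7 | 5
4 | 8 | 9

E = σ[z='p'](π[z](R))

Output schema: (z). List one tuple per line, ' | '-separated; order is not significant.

Row counts bottom-up:
  R → 6
  π[z](R) → 6
  σ[z='p'](π[z](R)) → 1

== RESULT ==
z
p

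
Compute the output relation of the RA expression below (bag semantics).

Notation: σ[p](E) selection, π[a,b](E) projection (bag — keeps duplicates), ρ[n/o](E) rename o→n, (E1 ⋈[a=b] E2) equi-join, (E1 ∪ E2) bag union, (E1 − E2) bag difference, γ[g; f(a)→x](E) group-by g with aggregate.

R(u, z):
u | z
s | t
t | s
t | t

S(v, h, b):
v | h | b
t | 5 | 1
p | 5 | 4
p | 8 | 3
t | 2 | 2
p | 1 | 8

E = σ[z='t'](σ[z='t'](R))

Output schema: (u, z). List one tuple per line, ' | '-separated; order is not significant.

Subexpression sizes:
  R → 3
  σ[z='t'](R) → 2
  σ[z='t'](σ[z='t'](R)) → 2

== RESULT ==
u | z
s | t
t | t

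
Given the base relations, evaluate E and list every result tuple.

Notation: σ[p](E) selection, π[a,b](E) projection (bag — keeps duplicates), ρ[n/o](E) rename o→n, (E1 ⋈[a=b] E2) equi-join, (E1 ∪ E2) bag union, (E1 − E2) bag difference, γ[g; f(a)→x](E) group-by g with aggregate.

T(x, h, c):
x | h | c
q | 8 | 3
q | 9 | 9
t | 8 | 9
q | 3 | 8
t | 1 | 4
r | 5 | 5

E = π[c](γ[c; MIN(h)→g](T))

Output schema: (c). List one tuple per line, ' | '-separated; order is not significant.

Subexpression sizes:
  T → 6
  γ[c; MIN(h)→g](T) → 5
  π[c](γ[c; MIN(h)→g](T)) → 5

== RESULT ==
c
3
4
5
8
9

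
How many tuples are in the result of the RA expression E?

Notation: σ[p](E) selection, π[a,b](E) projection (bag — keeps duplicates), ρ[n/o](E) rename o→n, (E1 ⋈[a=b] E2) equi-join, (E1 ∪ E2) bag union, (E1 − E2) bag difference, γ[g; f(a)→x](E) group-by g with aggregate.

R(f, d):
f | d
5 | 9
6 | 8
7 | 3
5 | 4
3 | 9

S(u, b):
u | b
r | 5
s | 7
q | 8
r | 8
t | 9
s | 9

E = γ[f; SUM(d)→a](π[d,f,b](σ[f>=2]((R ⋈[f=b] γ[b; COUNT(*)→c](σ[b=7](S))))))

Stepwise |·|:
  R → 5
  S → 6
  σ[b=7](S) → 1
  γ[b; COUNT(*)→c](σ[b=7](S)) → 1
  (R ⋈[f=b] γ[b; COUNT(*)→c](σ[b=7](S))) → 1
  σ[f>=2]((R ⋈[f=b] γ[b; COUNT(*)→c](σ[b=7](S)))) → 1
  π[d,f,b](σ[f>=2]((R ⋈[f=b] γ[b; COUNT(*)→c](σ[b=7](S))))) → 1
  γ[f; SUM(d)→a](π[d,f,b](σ[f>=2]((R ⋈[f=b] γ[b; COUNT(*)→c](σ[b=7](S)))))) → 1

|E| = 1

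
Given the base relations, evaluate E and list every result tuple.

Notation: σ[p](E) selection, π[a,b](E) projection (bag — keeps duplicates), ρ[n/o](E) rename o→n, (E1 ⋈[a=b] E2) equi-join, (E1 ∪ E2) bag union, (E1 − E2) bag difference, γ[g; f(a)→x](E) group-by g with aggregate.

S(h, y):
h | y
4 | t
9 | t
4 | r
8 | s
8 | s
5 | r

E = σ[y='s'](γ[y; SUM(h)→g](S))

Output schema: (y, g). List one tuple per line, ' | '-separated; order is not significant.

Per-node cardinality:
  S → 6
  γ[y; SUM(h)→g](S) → 3
  σ[y='s'](γ[y; SUM(h)→g](S)) → 1

== RESULT ==
y | g
s | 16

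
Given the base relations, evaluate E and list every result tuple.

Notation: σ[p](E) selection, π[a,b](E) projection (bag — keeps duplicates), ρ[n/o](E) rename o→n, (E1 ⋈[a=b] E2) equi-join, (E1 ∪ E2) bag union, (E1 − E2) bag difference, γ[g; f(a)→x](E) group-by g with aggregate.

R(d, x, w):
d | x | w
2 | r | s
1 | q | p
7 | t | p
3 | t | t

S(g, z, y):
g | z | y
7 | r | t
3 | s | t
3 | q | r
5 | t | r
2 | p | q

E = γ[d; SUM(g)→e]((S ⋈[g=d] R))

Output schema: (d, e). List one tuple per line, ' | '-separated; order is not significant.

Row counts bottom-up:
  S → 5
  R → 4
  (S ⋈[g=d] R) → 4
  γ[d; SUM(g)→e]((S ⋈[g=d] R)) → 3

== RESULT ==
d | e
2 | 2
3 | 6
7 | 7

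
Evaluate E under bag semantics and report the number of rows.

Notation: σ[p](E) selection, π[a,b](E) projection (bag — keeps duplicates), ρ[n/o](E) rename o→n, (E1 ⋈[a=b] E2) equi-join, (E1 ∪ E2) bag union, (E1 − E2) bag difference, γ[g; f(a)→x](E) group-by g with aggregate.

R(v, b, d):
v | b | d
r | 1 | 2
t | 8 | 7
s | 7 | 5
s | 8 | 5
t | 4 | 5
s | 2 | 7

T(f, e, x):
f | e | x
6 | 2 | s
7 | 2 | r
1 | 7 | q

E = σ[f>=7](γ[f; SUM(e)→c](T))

Subexpression sizes:
  T → 3
  γ[f; SUM(e)→c](T) → 3
  σ[f>=7](γ[f; SUM(e)→c](T)) → 1

|E| = 1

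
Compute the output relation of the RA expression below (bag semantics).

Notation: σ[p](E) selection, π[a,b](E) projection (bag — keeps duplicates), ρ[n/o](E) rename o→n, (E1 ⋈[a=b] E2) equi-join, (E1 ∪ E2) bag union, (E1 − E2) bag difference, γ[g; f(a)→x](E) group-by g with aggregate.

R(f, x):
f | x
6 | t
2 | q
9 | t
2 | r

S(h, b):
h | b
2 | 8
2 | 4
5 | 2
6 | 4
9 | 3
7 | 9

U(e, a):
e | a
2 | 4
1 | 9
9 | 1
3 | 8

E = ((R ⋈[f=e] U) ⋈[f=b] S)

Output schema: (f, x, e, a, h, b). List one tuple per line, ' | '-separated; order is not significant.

Row counts bottom-up:
  R → 4
  U → 4
  (R ⋈[f=e] U) → 3
  S → 6
  ((R ⋈[f=e] U) ⋈[f=b] S) → 3

== RESULT ==
f | x | e | a | h | b
2 | q | 2 | 4 | 5 | 2
2 | r | 2 | 4 | 5 | 2
9 | t | 9 | 1 | 7 | 9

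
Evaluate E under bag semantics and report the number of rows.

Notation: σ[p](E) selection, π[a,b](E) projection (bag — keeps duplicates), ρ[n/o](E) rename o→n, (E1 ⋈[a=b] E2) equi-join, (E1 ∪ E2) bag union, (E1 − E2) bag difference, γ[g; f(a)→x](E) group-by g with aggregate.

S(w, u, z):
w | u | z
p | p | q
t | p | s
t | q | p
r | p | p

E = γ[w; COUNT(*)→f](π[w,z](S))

Row counts bottom-up:
  S → 4
  π[w,z](S) → 4
  γ[w; COUNT(*)→f](π[w,z](S)) → 3

|E| = 3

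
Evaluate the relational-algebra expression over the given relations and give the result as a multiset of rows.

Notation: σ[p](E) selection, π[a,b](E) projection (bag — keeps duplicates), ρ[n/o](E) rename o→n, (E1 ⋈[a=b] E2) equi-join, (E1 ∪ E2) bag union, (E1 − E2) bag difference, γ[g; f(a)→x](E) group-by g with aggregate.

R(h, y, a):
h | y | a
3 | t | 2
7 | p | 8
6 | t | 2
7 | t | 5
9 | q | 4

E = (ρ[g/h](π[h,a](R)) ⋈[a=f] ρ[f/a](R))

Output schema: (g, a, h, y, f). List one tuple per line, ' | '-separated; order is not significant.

Per-node cardinality:
  R → 5
  π[h,a](R) → 5
  ρ[g/h](π[h,a](R)) → 5
  R → 5
  ρ[f/a](R) → 5
  (ρ[g/h](π[h,a](R)) ⋈[a=f] ρ[f/a](R)) → 7

== RESULT ==
g | a | h | y | f
3 | 2 | 3 | t | 2
3 | 2 | 6 | t | 2
6 | 2 | 3 | t | 2
6 | 2 | 6 | t | 2
7 | 5 | 7 | t | 5
7 | 8 | 7 | p | 8
9 | 4 | 9 | q | 4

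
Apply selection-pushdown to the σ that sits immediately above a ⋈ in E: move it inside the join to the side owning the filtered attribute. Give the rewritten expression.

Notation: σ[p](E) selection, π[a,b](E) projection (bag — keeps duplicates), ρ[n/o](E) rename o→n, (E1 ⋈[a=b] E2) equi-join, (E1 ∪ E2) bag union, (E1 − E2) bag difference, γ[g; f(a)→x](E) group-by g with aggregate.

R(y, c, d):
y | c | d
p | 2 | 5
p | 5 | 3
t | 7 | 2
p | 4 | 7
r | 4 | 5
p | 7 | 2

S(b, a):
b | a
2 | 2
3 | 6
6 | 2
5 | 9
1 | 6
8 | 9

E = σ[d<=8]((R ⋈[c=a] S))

σ filters on d, owned by the left side.
E' = (σ[d<=8](R) ⋈[c=a] S)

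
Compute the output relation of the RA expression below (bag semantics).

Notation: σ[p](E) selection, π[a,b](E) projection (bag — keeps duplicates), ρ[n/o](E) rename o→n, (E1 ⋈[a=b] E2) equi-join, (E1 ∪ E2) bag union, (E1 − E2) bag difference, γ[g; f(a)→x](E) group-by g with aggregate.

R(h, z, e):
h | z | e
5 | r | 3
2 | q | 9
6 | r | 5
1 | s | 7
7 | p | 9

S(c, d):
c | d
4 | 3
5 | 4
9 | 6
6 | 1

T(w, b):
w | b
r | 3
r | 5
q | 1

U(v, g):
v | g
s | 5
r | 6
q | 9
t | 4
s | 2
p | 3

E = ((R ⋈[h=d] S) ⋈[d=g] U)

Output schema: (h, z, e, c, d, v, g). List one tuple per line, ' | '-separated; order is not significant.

Stepwise |·|:
  R → 5
  S → 4
  (R ⋈[h=d] S) → 2
  U → 6
  ((R ⋈[h=d] S) ⋈[d=g] U) → 1

== RESULT ==
h | z | e | c | d | v | g
6 | r | 5 | 9 | 6 | r | 6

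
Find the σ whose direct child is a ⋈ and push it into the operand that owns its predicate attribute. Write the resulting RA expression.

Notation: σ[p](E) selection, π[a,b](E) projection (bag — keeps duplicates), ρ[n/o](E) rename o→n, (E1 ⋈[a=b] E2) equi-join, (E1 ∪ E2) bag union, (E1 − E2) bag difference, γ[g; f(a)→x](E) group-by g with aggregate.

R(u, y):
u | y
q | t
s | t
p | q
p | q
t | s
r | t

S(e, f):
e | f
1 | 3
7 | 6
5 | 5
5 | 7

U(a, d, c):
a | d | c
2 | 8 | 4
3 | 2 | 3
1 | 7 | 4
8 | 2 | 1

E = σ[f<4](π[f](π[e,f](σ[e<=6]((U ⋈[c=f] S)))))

σ filters on e, owned by the right side.
E' = σ[f<4](π[f](π[e,f]((U ⋈[c=f] σ[e<=6](S)))))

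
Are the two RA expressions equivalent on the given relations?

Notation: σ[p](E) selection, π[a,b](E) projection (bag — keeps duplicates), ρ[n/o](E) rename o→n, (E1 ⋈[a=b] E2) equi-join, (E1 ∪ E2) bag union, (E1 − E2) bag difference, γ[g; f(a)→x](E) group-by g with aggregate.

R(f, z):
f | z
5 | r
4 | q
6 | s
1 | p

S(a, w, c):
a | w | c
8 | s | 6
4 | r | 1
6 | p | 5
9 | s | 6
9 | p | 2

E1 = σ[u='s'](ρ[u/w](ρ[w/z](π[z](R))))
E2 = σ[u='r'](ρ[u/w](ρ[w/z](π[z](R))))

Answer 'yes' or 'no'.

E1 per-node cardinality:
  R → 4
  π[z](R) → 4
  ρ[w/z](π[z](R)) → 4
  ρ[u/w](ρ[w/z](π[z](R))) → 4
  σ[u='s'](ρ[u/w](ρ[w/z](π[z](R)))) → 1
E2 per-node cardinality:
  R → 4
  π[z](R) → 4
  ρ[w/z](π[z](R)) → 4
  ρ[u/w](ρ[w/z](π[z](R))) → 4
  σ[u='r'](ρ[u/w](ρ[w/z](π[z](R)))) → 1

E1 result:
u
s
E2 result:
u
r
Witness: ('s',) appears 1× in E1 but 0× in E2.

no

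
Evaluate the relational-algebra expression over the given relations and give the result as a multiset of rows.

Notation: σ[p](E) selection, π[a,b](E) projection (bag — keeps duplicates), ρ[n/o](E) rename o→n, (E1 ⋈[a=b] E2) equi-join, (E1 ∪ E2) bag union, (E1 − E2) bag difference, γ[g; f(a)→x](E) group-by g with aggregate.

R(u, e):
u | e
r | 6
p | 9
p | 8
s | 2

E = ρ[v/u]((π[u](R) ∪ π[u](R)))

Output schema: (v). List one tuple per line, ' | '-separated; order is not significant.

Subexpression sizes:
  R → 4
  π[u](R) → 4
  R → 4
  π[u](R) → 4
  (π[u](R) ∪ π[u](R)) → 8
  ρ[v/u]((π[u](R) ∪ π[u](R))) → 8

== RESULT ==
v
p
p
p
p
r
r
s
s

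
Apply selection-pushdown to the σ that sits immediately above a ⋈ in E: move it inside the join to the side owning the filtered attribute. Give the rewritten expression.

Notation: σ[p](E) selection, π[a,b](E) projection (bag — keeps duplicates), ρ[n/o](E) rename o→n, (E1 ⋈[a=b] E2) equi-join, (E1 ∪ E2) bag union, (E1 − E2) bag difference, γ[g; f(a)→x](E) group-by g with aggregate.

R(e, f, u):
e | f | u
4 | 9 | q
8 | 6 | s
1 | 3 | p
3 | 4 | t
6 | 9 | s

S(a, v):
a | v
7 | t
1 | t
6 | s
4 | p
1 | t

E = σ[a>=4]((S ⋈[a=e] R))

σ filters on a, owned by the left side.
E' = (σ[a>=4](S) ⋈[a=e] R)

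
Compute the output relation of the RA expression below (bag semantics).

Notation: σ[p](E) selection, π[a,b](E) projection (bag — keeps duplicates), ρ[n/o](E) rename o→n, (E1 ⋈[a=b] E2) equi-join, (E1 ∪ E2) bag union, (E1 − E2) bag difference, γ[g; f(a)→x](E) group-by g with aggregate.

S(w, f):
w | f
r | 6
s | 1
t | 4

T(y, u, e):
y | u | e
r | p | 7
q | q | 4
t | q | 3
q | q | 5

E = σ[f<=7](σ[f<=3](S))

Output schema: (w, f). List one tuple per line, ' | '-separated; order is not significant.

Subexpression sizes:
  S → 3
  σ[f<=3](S) → 1
  σ[f<=7](σ[f<=3](S)) → 1

== RESULT ==
w | f
s | 1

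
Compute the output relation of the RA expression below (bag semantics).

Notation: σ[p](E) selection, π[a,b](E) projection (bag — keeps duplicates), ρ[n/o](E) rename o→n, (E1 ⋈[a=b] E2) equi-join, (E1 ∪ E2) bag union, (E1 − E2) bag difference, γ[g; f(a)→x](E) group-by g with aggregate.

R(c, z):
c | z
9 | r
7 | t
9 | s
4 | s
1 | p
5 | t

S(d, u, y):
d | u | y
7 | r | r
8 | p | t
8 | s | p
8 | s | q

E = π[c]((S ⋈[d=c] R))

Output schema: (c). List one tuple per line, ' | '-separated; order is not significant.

Subexpression sizes:
  S → 4
  R → 6
  (S ⋈[d=c] R) → 1
  π[c]((S ⋈[d=c] R)) → 1

== RESULT ==
c
7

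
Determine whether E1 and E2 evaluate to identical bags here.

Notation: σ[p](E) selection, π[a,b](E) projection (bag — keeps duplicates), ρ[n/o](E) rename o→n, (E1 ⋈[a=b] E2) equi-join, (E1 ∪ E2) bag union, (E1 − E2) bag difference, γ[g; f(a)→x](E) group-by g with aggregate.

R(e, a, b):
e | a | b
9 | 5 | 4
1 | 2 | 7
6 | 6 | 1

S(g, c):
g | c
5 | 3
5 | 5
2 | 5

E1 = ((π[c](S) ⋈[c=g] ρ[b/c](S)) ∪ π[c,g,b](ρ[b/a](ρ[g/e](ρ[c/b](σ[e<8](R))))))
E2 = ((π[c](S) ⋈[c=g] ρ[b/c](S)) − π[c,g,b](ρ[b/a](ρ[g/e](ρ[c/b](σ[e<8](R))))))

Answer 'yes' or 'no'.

E1 subexpression sizes:
  S → 3
  π[c](S) → 3
  S → 3
  ρ[b/c](S) → 3
  (π[c](S) ⋈[c=g] ρ[b/c](S)) → 4
  R → 3
  σ[e<8](R) → 2
  ρ[c/b](σ[e<8](R)) → 2
  ρ[g/e](ρ[c/b](σ[e<8](R))) → 2
  ρ[b/a](ρ[g/e](ρ[c/b](σ[e<8](R)))) → 2
  π[c,g,b](ρ[b/a](ρ[g/e](ρ[c/b](σ[e<8](R))))) → 2
  ((π[c](S) ⋈[c=g] ρ[b/c](S)) ∪ π[c,g,b](ρ[b/a](ρ[g/e](ρ[c/b](σ[e<8](R)))))) → 6
E2 subexpression sizes:
  S → 3
  π[c](S) → 3
  S → 3
  ρ[b/c](S) → 3
  (π[c](S) ⋈[c=g] ρ[b/c](S)) → 4
  R → 3
  σ[e<8](R) → 2
  ρ[c/b](σ[e<8](R)) → 2
  ρ[g/e](ρ[c/b](σ[e<8](R))) → 2
  ρ[b/a](ρ[g/e](ρ[c/b](σ[e<8](R)))) → 2
  π[c,g,b](ρ[b/a](ρ[g/e](ρ[c/b](σ[e<8](R))))) → 2
  ((π[c](S) ⋈[c=g] ρ[b/c](S)) − π[c,g,b](ρ[b/a](ρ[g/e](ρ[c/b](σ[e<8](R)))))) → 4

E1 result:
c | g | b
1 | 6 | 6
5 | 5 | 3
5 | 5 | 3
5 | 5 | 5
5 | 5 | 5
7 | 1 | 2
E2 result:
c | g | b
5 | 5 | 3
5 | 5 | 3
5 | 5 | 5
5 | 5 | 5
Witness: (1, 6, 6) appears 1× in E1 but 0× in E2.

no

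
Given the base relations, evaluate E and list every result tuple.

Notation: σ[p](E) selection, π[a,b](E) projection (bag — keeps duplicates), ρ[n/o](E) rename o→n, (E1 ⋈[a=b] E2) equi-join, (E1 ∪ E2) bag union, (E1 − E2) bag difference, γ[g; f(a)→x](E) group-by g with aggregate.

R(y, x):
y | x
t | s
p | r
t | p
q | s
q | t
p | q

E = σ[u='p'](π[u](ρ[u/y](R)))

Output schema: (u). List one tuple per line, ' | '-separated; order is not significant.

Row counts bottom-up:
  R → 6
  ρ[u/y](R) → 6
  π[u](ρ[u/y](R)) → 6
  σ[u='p'](π[u](ρ[u/y](R))) → 2

== RESULT ==
u
p
p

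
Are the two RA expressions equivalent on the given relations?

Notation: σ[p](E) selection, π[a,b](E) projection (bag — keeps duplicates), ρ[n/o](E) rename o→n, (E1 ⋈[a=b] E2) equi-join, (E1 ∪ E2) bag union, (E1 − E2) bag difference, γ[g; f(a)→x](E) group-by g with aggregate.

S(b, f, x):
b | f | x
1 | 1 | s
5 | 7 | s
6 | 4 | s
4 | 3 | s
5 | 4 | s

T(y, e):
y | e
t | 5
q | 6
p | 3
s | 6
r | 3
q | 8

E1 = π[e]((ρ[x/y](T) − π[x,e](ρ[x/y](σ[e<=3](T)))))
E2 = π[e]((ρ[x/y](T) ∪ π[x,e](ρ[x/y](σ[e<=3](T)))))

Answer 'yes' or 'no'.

E1 row counts bottom-up:
  T → 6
  ρ[x/y](T) → 6
  T → 6
  σ[e<=3](T) → 2
  ρ[x/y](σ[e<=3](T)) → 2
  π[x,e](ρ[x/y](σ[e<=3](T))) → 2
  (ρ[x/y](T) − π[x,e](ρ[x/y](σ[e<=3](T)))) → 4
  π[e]((ρ[x/y](T) − π[x,e](ρ[x/y](σ[e<=3](T))))) → 4
E2 row counts bottom-up:
  T → 6
  ρ[x/y](T) → 6
  T → 6
  σ[e<=3](T) → 2
  ρ[x/y](σ[e<=3](T)) → 2
  π[x,e](ρ[x/y](σ[e<=3](T))) → 2
  (ρ[x/y](T) ∪ π[x,e](ρ[x/y](σ[e<=3](T)))) → 8
  π[e]((ρ[x/y](T) ∪ π[x,e](ρ[x/y](σ[e<=3](T))))) → 8

E1 result:
e
5
6
6
8
E2 result:
e
3
3
3
3
5
6
6
8
Witness: (3,) appears 0× in E1 but 4× in E2.

no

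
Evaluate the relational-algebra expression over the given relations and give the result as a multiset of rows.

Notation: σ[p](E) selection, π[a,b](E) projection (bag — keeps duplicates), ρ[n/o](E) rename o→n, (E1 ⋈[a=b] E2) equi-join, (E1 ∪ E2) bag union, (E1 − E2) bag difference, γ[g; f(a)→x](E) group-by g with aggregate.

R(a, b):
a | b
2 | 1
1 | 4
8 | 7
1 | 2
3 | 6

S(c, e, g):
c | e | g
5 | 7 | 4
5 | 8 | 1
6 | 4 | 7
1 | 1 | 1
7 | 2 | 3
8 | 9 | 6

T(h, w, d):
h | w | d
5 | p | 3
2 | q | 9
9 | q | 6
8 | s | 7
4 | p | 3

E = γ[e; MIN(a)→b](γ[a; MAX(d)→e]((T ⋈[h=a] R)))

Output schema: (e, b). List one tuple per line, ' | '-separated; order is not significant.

Subexpression sizes:
  T → 5
  R → 5
  (T ⋈[h=a] R) → 2
  γ[a; MAX(d)→e]((T ⋈[h=a] R)) → 2
  γ[e; MIN(a)→b](γ[a; MAX(d)→e]((T ⋈[h=a] R))) → 2

== RESULT ==
e | b
7 | 8
9 | 2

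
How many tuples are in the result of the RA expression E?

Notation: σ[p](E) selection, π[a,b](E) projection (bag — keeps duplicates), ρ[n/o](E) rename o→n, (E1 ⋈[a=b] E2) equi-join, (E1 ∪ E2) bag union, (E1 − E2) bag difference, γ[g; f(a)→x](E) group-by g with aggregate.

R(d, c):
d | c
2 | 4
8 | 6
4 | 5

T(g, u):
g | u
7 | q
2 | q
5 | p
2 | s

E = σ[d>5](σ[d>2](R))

Row counts bottom-up:
  R → 3
  σ[d>2](R) → 2
  σ[d>5](σ[d>2](R)) → 1

|E| = 1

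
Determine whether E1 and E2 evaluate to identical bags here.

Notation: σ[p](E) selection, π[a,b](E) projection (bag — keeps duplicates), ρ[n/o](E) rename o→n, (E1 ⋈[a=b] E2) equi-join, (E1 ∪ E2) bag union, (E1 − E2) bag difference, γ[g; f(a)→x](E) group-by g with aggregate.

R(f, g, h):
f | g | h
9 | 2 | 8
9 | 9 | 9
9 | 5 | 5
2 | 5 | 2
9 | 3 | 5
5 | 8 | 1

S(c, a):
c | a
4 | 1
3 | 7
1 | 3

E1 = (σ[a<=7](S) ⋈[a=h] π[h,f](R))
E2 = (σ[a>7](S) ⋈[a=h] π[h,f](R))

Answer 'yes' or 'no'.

E1 stepwise |·|:
  S → 3
  σ[a<=7](S) → 3
  R → 6
  π[h,f](R) → 6
  (σ[a<=7](S) ⋈[a=h] π[h,f](R)) → 1
E2 stepwise |·|:
  S → 3
  σ[a>7](S) → 0
  R → 6
  π[h,f](R) → 6
  (σ[a>7](S) ⋈[a=h] π[h,f](R)) → 0

E1 result:
c | a | h | f
4 | 1 | 1 | 5
E2 result:
c | a | h | f
(0 rows)
Witness: (4, 1, 1, 5) appears 1× in E1 but 0× in E2.

no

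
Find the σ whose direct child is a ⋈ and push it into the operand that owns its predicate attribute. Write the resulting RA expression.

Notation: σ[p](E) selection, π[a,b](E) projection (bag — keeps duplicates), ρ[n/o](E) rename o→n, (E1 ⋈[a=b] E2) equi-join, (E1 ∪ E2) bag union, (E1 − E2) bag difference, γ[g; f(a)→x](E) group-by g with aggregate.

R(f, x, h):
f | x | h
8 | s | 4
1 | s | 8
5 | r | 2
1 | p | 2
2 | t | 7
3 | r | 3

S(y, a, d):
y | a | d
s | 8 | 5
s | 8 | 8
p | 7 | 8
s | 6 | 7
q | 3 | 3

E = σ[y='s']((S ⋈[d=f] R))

σ filters on y, owned by the left side.
E' = (σ[y='s'](S) ⋈[d=f] R)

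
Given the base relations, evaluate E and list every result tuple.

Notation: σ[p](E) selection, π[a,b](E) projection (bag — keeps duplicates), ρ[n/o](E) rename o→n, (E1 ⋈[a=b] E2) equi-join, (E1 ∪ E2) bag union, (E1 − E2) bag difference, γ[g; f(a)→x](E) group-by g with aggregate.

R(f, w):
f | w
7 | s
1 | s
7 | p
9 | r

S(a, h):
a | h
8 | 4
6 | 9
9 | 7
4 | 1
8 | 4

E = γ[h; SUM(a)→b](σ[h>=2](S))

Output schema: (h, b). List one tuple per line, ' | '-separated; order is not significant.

Per-node cardinality:
  S → 5
  σ[h>=2](S) → 4
  γ[h; SUM(a)→b](σ[h>=2](S)) → 3

== RESULT ==
h | b
4 | 16
7 | 9
9 | 6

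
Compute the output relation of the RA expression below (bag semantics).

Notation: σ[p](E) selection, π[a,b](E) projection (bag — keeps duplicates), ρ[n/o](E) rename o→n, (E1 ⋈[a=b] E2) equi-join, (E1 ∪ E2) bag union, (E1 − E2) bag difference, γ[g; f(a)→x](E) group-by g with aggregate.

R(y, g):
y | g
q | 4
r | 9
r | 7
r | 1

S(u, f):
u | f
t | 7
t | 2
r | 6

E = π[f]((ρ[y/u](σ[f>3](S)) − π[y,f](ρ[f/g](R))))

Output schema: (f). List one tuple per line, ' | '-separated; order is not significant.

Stepwise |·|:
  S → 3
  σ[f>3](S) → 2
  ρ[y/u](σ[f>3](S)) → 2
  R → 4
  ρ[f/g](R) → 4
  π[y,f](ρ[f/g](R)) → 4
  (ρ[y/u](σ[f>3](S)) − π[y,f](ρ[f/g](R))) → 2
  π[f]((ρ[y/u](σ[f>3](S)) − π[y,f](ρ[f/g](R)))) → 2

== RESULT ==
f
6
7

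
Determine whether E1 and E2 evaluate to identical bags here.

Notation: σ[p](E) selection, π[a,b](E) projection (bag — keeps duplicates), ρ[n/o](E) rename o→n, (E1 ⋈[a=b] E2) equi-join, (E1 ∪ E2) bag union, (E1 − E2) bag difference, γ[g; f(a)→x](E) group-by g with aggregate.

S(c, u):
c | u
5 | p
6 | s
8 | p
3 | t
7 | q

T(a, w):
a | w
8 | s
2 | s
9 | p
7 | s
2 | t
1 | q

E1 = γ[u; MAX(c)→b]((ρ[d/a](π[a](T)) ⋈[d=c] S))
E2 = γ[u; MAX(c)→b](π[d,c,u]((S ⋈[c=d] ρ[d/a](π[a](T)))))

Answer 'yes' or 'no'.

E1 subexpression sizes:
  T → 6
  π[a](T) → 6
  ρ[d/a](π[a](T)) → 6
  S → 5
  (ρ[d/a](π[a](T)) ⋈[d=c] S) → 2
  γ[u; MAX(c)→b]((ρ[d/a](π[a](T)) ⋈[d=c] S)) → 2
E2 subexpression sizes:
  S → 5
  T → 6
  π[a](T) → 6
  ρ[d/a](π[a](T)) → 6
  (S ⋈[c=d] ρ[d/a](π[a](T))) → 2
  π[d,c,u]((S ⋈[c=d] ρ[d/a](π[a](T)))) → 2
  γ[u; MAX(c)→b](π[d,c,u]((S ⋈[c=d] ρ[d/a](π[a](T))))) → 2

E1 and E2 produce the same multiset:
u | b
p | 8
q | 7

yes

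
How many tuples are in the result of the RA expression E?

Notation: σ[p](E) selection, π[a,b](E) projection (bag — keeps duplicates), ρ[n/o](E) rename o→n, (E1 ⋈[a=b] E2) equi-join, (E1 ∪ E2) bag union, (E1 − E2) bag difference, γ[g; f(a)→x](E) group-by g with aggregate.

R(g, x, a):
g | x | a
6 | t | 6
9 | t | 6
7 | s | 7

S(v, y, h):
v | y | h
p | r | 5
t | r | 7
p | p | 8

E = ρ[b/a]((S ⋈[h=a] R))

Stepwise |·|:
  S → 3
  R → 3
  (S ⋈[h=a] R) → 1
  ρ[b/a]((S ⋈[h=a] R)) → 1

|E| = 1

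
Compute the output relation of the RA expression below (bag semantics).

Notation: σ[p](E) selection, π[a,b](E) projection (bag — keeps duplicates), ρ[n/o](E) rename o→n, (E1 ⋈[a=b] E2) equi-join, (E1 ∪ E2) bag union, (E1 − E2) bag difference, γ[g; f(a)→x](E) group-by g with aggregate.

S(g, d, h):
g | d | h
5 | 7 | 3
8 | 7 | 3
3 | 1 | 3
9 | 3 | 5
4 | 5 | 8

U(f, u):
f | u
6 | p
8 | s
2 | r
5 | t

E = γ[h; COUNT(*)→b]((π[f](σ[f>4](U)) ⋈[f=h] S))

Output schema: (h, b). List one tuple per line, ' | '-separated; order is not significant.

Subexpression sizes:
  U → 4
  σ[f>4](U) → 3
  π[f](σ[f>4](U)) → 3
  S → 5
  (π[f](σ[f>4](U)) ⋈[f=h] S) → 2
  γ[h; COUNT(*)→b]((π[f](σ[f>4](U)) ⋈[f=h] S)) → 2

== RESULT ==
h | b
5 | 1
8 | 1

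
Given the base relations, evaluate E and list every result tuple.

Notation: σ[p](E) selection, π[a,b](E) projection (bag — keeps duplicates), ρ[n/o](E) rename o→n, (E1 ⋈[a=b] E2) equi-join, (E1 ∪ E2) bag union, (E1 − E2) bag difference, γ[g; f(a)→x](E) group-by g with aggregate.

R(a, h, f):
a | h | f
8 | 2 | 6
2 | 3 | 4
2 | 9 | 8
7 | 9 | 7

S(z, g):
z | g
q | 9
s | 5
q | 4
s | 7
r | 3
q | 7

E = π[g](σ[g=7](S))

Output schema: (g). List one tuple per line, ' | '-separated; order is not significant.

Per-node cardinality:
  S → 6
  σ[g=7](S) → 2
  π[g](σ[g=7](S)) → 2

== RESULT ==
g
7
7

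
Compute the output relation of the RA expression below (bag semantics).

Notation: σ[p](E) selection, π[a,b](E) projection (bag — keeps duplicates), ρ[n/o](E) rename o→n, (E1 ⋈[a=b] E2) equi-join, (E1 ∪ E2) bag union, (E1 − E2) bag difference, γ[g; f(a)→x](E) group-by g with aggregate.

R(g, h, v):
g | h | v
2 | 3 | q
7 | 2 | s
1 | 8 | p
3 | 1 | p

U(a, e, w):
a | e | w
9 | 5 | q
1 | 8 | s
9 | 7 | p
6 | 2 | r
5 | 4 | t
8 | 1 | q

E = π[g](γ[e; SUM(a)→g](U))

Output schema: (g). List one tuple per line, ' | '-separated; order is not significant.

Stepwise |·|:
  U → 6
  γ[e; SUM(a)→g](U) → 6
  π[g](γ[e; SUM(a)→g](U)) → 6

== RESULT ==
g
1
5
6
8
9
9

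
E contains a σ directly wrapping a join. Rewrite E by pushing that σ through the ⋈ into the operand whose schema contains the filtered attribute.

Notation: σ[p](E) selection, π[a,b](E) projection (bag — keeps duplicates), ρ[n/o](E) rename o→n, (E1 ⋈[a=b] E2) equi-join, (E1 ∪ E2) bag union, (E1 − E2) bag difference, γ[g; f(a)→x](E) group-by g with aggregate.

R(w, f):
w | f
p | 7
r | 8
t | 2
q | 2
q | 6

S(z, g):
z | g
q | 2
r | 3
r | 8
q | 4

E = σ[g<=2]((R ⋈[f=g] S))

σ filters on g, owned by the right side.
E' = (R ⋈[f=g] σ[g<=2](S))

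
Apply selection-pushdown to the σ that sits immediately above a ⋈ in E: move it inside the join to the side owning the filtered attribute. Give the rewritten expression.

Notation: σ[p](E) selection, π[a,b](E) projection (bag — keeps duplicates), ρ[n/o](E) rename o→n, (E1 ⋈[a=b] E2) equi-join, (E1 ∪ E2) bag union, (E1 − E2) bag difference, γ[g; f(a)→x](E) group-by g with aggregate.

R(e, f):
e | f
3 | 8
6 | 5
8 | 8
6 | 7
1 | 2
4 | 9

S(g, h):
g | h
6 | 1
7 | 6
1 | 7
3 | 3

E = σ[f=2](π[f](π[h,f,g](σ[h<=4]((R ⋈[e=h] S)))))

σ filters on h, owned by the right side.
E' = σ[f=2](π[f](π[h,f,g]((R ⋈[e=h] σ[h<=4](S)))))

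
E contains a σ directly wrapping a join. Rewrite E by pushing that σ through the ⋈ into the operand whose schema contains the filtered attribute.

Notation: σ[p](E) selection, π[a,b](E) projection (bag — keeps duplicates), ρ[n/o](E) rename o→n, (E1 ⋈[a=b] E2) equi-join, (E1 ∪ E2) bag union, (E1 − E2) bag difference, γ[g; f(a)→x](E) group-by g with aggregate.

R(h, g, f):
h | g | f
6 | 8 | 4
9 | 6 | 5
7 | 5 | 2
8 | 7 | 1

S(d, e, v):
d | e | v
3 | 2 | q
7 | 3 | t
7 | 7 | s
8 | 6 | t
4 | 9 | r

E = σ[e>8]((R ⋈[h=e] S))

σ filters on e, owned by the right side.
E' = (R ⋈[h=e] σ[e>8](S))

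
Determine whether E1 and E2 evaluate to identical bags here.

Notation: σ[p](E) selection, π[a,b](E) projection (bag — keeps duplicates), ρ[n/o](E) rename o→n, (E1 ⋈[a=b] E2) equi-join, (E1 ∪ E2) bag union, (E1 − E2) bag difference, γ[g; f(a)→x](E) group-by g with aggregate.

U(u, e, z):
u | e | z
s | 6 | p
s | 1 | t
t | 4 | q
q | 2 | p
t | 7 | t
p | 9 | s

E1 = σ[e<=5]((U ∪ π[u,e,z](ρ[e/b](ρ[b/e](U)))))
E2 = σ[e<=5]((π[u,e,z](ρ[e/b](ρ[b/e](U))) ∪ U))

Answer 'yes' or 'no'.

E1 per-node cardinality:
  U → 6
  U → 6
  ρ[b/e](U) → 6
  ρ[e/b](ρ[b/e](U)) → 6
  π[u,e,z](ρ[e/b](ρ[b/e](U))) → 6
  (U ∪ π[u,e,z](ρ[e/b](ρ[b/e](U)))) → 12
  σ[e<=5]((U ∪ π[u,e,z](ρ[e/b](ρ[b/e](U))))) → 6
E2 per-node cardinality:
  U → 6
  ρ[b/e](U) → 6
  ρ[e/b](ρ[b/e](U)) → 6
  π[u,e,z](ρ[e/b](ρ[b/e](U))) → 6
  U → 6
  (π[u,e,z](ρ[e/b](ρ[b/e](U))) ∪ U) → 12
  σ[e<=5]((π[u,e,z](ρ[e/b](ρ[b/e](U))) ∪ U)) → 6

E1 and E2 produce the same multiset:
u | e | z
q | 2 | p
q | 2 | p
s | 1 | t
s | 1 | t
t | 4 | q
t | 4 | q

yes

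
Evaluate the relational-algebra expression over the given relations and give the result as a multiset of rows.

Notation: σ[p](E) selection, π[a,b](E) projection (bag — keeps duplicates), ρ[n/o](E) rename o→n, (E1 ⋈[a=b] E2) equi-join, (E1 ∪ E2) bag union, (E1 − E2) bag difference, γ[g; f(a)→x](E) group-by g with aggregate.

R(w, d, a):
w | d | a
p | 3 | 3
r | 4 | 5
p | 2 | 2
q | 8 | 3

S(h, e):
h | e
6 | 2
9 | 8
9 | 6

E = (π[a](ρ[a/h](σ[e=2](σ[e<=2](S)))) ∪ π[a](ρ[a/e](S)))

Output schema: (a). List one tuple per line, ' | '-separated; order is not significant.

Per-node cardinality:
  S → 3
  σ[e<=2](S) → 1
  σ[e=2](σ[e<=2](S)) → 1
  ρ[a/h](σ[e=2](σ[e<=2](S))) → 1
  π[a](ρ[a/h](σ[e=2](σ[e<=2](S)))) → 1
  S → 3
  ρ[a/e](S) → 3
  π[a](ρ[a/e](S)) → 3
  (π[a](ρ[a/h](σ[e=2](σ[e<=2](S)))) ∪ π[a](ρ[a/e](S))) → 4

== RESULT ==
a
2
6
6
8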